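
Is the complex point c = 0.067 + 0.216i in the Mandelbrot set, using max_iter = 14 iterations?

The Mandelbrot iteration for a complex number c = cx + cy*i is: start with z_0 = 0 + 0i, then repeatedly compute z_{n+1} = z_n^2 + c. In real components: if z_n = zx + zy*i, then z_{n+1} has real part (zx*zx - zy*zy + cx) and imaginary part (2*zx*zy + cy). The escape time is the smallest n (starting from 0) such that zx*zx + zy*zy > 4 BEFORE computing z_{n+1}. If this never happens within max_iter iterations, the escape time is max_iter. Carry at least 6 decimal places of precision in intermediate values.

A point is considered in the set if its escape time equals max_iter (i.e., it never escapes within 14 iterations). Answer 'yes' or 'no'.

Answer: yes

Derivation:
z_0 = 0 + 0i, c = 0.0670 + 0.2160i
Iter 1: z = 0.0670 + 0.2160i, |z|^2 = 0.0511
Iter 2: z = 0.0248 + 0.2449i, |z|^2 = 0.0606
Iter 3: z = 0.0076 + 0.2282i, |z|^2 = 0.0521
Iter 4: z = 0.0150 + 0.2195i, |z|^2 = 0.0484
Iter 5: z = 0.0191 + 0.2226i, |z|^2 = 0.0499
Iter 6: z = 0.0178 + 0.2245i, |z|^2 = 0.0507
Iter 7: z = 0.0169 + 0.2240i, |z|^2 = 0.0505
Iter 8: z = 0.0171 + 0.2236i, |z|^2 = 0.0503
Iter 9: z = 0.0173 + 0.2237i, |z|^2 = 0.0503
Iter 10: z = 0.0173 + 0.2237i, |z|^2 = 0.0504
Iter 11: z = 0.0172 + 0.2237i, |z|^2 = 0.0504
Iter 12: z = 0.0172 + 0.2237i, |z|^2 = 0.0503
Iter 13: z = 0.0172 + 0.2237i, |z|^2 = 0.0503
Did not escape in 14 iterations → in set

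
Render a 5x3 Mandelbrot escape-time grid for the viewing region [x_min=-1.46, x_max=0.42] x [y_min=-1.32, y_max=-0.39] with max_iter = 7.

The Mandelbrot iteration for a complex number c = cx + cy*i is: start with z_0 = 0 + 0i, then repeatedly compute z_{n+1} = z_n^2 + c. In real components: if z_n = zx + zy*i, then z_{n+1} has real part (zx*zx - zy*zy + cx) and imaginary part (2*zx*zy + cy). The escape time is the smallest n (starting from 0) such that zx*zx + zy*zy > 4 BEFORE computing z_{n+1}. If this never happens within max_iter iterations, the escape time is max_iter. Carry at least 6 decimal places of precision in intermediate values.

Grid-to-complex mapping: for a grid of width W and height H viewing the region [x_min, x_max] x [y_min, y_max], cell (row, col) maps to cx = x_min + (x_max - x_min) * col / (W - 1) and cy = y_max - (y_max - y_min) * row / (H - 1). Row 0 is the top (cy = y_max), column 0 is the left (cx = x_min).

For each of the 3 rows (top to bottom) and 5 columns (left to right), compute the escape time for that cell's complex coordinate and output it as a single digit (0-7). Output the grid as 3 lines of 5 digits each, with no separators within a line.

Answer: 47777
33473
22322

Derivation:
(row=0, col=0): c = -1.4600 + -0.3900i → escape time 4
(row=0, col=1): c = -0.9900 + -0.3900i → escape time 7
(row=0, col=2): c = -0.5200 + -0.3900i → escape time 7
(row=0, col=3): c = -0.0500 + -0.3900i → escape time 7
(row=0, col=4): c = 0.4200 + -0.3900i → escape time 7
(row=1, col=0): c = -1.4600 + -0.8550i → escape time 3
(row=1, col=1): c = -0.9900 + -0.8550i → escape time 3
(row=1, col=2): c = -0.5200 + -0.8550i → escape time 4
(row=1, col=3): c = -0.0500 + -0.8550i → escape time 7
(row=1, col=4): c = 0.4200 + -0.8550i → escape time 3
(row=2, col=0): c = -1.4600 + -1.3200i → escape time 2
(row=2, col=1): c = -0.9900 + -1.3200i → escape time 2
(row=2, col=2): c = -0.5200 + -1.3200i → escape time 3
(row=2, col=3): c = -0.0500 + -1.3200i → escape time 2
(row=2, col=4): c = 0.4200 + -1.3200i → escape time 2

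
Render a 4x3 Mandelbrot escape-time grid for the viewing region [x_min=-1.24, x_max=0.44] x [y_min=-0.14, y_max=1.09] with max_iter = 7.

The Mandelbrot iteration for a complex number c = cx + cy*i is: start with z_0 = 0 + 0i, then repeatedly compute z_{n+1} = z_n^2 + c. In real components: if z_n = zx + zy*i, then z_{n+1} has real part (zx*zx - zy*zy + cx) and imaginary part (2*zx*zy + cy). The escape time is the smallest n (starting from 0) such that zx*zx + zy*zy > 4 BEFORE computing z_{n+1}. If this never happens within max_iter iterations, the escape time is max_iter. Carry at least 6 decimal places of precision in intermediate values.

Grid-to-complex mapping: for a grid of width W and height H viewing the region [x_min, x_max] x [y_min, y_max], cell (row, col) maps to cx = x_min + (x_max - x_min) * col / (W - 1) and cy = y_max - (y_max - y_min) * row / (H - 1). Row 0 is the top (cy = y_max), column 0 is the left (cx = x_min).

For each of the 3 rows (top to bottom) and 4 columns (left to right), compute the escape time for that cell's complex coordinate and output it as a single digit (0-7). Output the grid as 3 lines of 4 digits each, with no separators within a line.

(row=0, col=0): c = -1.2400 + 1.0900i → escape time 3
(row=0, col=1): c = -0.6800 + 1.0900i → escape time 3
(row=0, col=2): c = -0.1200 + 1.0900i → escape time 6
(row=0, col=3): c = 0.4400 + 1.0900i → escape time 2
(row=1, col=0): c = -1.2400 + 0.4750i → escape time 5
(row=1, col=1): c = -0.6800 + 0.4750i → escape time 7
(row=1, col=2): c = -0.1200 + 0.4750i → escape time 7
(row=1, col=3): c = 0.4400 + 0.4750i → escape time 6
(row=2, col=0): c = -1.2400 + -0.1400i → escape time 7
(row=2, col=1): c = -0.6800 + -0.1400i → escape time 7
(row=2, col=2): c = -0.1200 + -0.1400i → escape time 7
(row=2, col=3): c = 0.4400 + -0.1400i → escape time 7

Answer: 3362
5776
7777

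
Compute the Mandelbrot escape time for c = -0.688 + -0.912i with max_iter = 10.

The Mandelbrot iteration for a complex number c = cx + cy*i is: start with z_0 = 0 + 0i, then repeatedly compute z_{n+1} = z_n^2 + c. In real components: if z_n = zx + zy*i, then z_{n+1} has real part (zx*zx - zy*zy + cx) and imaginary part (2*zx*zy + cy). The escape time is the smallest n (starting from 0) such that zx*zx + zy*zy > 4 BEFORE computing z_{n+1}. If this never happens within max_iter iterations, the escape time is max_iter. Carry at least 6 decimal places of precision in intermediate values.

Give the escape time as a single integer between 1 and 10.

Answer: 4

Derivation:
z_0 = 0 + 0i, c = -0.6880 + -0.9120i
Iter 1: z = -0.6880 + -0.9120i, |z|^2 = 1.3051
Iter 2: z = -1.0464 + 0.3429i, |z|^2 = 1.2125
Iter 3: z = 0.2894 + -1.6296i, |z|^2 = 2.7395
Iter 4: z = -3.2600 + -1.8551i, |z|^2 = 14.0692
Escaped at iteration 4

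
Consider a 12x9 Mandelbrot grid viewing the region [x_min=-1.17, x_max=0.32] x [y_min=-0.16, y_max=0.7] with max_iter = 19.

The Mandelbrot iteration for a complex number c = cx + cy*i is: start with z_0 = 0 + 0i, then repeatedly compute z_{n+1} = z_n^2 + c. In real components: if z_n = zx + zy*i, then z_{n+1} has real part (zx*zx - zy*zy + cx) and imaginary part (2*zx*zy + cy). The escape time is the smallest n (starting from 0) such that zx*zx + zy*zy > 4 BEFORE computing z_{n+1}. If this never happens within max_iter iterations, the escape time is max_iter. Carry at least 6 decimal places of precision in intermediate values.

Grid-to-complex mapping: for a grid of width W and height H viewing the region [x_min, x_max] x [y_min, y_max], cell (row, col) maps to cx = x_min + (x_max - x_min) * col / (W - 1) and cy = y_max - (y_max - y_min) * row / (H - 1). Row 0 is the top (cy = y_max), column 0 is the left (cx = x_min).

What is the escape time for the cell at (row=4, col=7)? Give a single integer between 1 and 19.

Answer: 19

Derivation:
z_0 = 0 + 0i, c = -0.2218 + 0.2700i
Iter 1: z = -0.2218 + 0.2700i, |z|^2 = 0.1221
Iter 2: z = -0.2455 + 0.1502i, |z|^2 = 0.0828
Iter 3: z = -0.1841 + 0.1962i, |z|^2 = 0.0724
Iter 4: z = -0.2264 + 0.1977i, |z|^2 = 0.0904
Iter 5: z = -0.2096 + 0.1804i, |z|^2 = 0.0765
Iter 6: z = -0.2104 + 0.1943i, |z|^2 = 0.0820
Iter 7: z = -0.2153 + 0.1882i, |z|^2 = 0.0818
Iter 8: z = -0.2109 + 0.1890i, |z|^2 = 0.0802
Iter 9: z = -0.2130 + 0.1903i, |z|^2 = 0.0816
Iter 10: z = -0.2126 + 0.1889i, |z|^2 = 0.0809
Iter 11: z = -0.2123 + 0.1897i, |z|^2 = 0.0810
Iter 12: z = -0.2127 + 0.1895i, |z|^2 = 0.0812
Iter 13: z = -0.2125 + 0.1894i, |z|^2 = 0.0810
Iter 14: z = -0.2125 + 0.1895i, |z|^2 = 0.0811
Iter 15: z = -0.2126 + 0.1894i, |z|^2 = 0.0811
Iter 16: z = -0.2125 + 0.1895i, |z|^2 = 0.0811
Iter 17: z = -0.2125 + 0.1895i, |z|^2 = 0.0811
Iter 18: z = -0.2125 + 0.1895i, |z|^2 = 0.0811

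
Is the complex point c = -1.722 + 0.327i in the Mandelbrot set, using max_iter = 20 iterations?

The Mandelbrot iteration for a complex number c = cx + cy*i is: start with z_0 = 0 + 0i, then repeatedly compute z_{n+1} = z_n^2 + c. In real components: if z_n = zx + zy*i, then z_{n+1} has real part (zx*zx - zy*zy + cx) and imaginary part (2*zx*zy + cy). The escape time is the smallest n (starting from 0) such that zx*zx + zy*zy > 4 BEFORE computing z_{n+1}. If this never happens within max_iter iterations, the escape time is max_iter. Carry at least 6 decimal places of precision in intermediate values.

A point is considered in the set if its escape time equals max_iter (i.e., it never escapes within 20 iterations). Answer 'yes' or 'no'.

Answer: no

Derivation:
z_0 = 0 + 0i, c = -1.7220 + 0.3270i
Iter 1: z = -1.7220 + 0.3270i, |z|^2 = 3.0722
Iter 2: z = 1.1364 + -0.7992i, |z|^2 = 1.9300
Iter 3: z = -1.0694 + -1.4893i, |z|^2 = 3.3617
Iter 4: z = -2.7965 + 3.5124i, |z|^2 = 20.1569
Escaped at iteration 4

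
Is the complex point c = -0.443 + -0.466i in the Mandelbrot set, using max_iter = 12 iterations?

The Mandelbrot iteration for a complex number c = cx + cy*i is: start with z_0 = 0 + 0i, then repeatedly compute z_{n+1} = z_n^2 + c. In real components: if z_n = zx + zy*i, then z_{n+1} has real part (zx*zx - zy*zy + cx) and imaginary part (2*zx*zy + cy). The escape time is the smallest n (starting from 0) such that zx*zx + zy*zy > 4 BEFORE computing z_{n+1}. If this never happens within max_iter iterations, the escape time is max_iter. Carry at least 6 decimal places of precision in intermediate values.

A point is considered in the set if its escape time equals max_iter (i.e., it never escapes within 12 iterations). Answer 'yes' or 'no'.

z_0 = 0 + 0i, c = -0.4430 + -0.4660i
Iter 1: z = -0.4430 + -0.4660i, |z|^2 = 0.4134
Iter 2: z = -0.4639 + -0.0531i, |z|^2 = 0.2180
Iter 3: z = -0.2306 + -0.4167i, |z|^2 = 0.2268
Iter 4: z = -0.5635 + -0.2738i, |z|^2 = 0.3925
Iter 5: z = -0.2005 + -0.1574i, |z|^2 = 0.0650
Iter 6: z = -0.4276 + -0.4029i, |z|^2 = 0.3451
Iter 7: z = -0.4225 + -0.1215i, |z|^2 = 0.1932
Iter 8: z = -0.2793 + -0.3634i, |z|^2 = 0.2100
Iter 9: z = -0.4970 + -0.2630i, |z|^2 = 0.3162
Iter 10: z = -0.2651 + -0.2045i, |z|^2 = 0.1121
Iter 11: z = -0.4145 + -0.3576i, |z|^2 = 0.2997
Did not escape in 12 iterations → in set

Answer: yes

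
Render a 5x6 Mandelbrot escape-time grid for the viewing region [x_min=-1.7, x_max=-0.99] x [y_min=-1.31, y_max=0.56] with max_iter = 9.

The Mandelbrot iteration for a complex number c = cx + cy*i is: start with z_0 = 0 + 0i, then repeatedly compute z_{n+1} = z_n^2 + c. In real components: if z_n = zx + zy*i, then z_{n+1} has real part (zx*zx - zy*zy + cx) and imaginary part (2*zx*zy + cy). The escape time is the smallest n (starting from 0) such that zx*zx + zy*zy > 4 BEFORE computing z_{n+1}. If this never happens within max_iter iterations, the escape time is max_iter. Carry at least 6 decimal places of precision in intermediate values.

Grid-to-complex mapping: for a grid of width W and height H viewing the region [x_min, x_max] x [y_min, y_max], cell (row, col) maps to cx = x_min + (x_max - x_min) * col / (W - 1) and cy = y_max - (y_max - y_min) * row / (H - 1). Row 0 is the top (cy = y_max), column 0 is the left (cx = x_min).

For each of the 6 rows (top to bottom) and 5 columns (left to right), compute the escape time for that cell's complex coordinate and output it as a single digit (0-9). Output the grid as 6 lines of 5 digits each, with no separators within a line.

(row=0, col=0): c = -1.7000 + 0.5600i → escape time 3
(row=0, col=1): c = -1.5225 + 0.5600i → escape time 3
(row=0, col=2): c = -1.3450 + 0.5600i → escape time 3
(row=0, col=3): c = -1.1675 + 0.5600i → escape time 4
(row=0, col=4): c = -0.9900 + 0.5600i → escape time 5
(row=1, col=0): c = -1.7000 + 0.1860i → escape time 4
(row=1, col=1): c = -1.5225 + 0.1860i → escape time 5
(row=1, col=2): c = -1.3450 + 0.1860i → escape time 8
(row=1, col=3): c = -1.1675 + 0.1860i → escape time 9
(row=1, col=4): c = -0.9900 + 0.1860i → escape time 9
(row=2, col=0): c = -1.7000 + -0.1880i → escape time 4
(row=2, col=1): c = -1.5225 + -0.1880i → escape time 5
(row=2, col=2): c = -1.3450 + -0.1880i → escape time 7
(row=2, col=3): c = -1.1675 + -0.1880i → escape time 9
(row=2, col=4): c = -0.9900 + -0.1880i → escape time 9
(row=3, col=0): c = -1.7000 + -0.5620i → escape time 3
(row=3, col=1): c = -1.5225 + -0.5620i → escape time 3
(row=3, col=2): c = -1.3450 + -0.5620i → escape time 3
(row=3, col=3): c = -1.1675 + -0.5620i → escape time 4
(row=3, col=4): c = -0.9900 + -0.5620i → escape time 5
(row=4, col=0): c = -1.7000 + -0.9360i → escape time 2
(row=4, col=1): c = -1.5225 + -0.9360i → escape time 3
(row=4, col=2): c = -1.3450 + -0.9360i → escape time 3
(row=4, col=3): c = -1.1675 + -0.9360i → escape time 3
(row=4, col=4): c = -0.9900 + -0.9360i → escape time 3
(row=5, col=0): c = -1.7000 + -1.3100i → escape time 1
(row=5, col=1): c = -1.5225 + -1.3100i → escape time 1
(row=5, col=2): c = -1.3450 + -1.3100i → escape time 2
(row=5, col=3): c = -1.1675 + -1.3100i → escape time 2
(row=5, col=4): c = -0.9900 + -1.3100i → escape time 2

Answer: 33345
45899
45799
33345
23333
11222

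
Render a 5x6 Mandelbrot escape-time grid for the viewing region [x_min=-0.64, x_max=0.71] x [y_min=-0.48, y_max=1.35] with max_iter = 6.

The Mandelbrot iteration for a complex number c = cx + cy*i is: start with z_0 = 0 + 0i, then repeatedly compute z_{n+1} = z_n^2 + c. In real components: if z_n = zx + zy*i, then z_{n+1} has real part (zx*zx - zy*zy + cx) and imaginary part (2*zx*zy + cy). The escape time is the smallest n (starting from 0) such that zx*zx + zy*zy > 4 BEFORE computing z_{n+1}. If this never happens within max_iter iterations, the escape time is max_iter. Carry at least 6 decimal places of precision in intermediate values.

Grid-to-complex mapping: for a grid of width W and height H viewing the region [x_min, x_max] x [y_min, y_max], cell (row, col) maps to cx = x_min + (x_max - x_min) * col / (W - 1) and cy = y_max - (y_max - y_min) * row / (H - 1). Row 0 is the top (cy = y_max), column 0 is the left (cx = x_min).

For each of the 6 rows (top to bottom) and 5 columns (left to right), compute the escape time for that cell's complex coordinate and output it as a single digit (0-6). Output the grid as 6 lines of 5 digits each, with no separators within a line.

Answer: 22222
45632
66663
66663
66663
66663

Derivation:
(row=0, col=0): c = -0.6400 + 1.3500i → escape time 2
(row=0, col=1): c = -0.3025 + 1.3500i → escape time 2
(row=0, col=2): c = 0.0350 + 1.3500i → escape time 2
(row=0, col=3): c = 0.3725 + 1.3500i → escape time 2
(row=0, col=4): c = 0.7100 + 1.3500i → escape time 2
(row=1, col=0): c = -0.6400 + 0.9840i → escape time 4
(row=1, col=1): c = -0.3025 + 0.9840i → escape time 5
(row=1, col=2): c = 0.0350 + 0.9840i → escape time 6
(row=1, col=3): c = 0.3725 + 0.9840i → escape time 3
(row=1, col=4): c = 0.7100 + 0.9840i → escape time 2
(row=2, col=0): c = -0.6400 + 0.6180i → escape time 6
(row=2, col=1): c = -0.3025 + 0.6180i → escape time 6
(row=2, col=2): c = 0.0350 + 0.6180i → escape time 6
(row=2, col=3): c = 0.3725 + 0.6180i → escape time 6
(row=2, col=4): c = 0.7100 + 0.6180i → escape time 3
(row=3, col=0): c = -0.6400 + 0.2520i → escape time 6
(row=3, col=1): c = -0.3025 + 0.2520i → escape time 6
(row=3, col=2): c = 0.0350 + 0.2520i → escape time 6
(row=3, col=3): c = 0.3725 + 0.2520i → escape time 6
(row=3, col=4): c = 0.7100 + 0.2520i → escape time 3
(row=4, col=0): c = -0.6400 + -0.1140i → escape time 6
(row=4, col=1): c = -0.3025 + -0.1140i → escape time 6
(row=4, col=2): c = 0.0350 + -0.1140i → escape time 6
(row=4, col=3): c = 0.3725 + -0.1140i → escape time 6
(row=4, col=4): c = 0.7100 + -0.1140i → escape time 3
(row=5, col=0): c = -0.6400 + -0.4800i → escape time 6
(row=5, col=1): c = -0.3025 + -0.4800i → escape time 6
(row=5, col=2): c = 0.0350 + -0.4800i → escape time 6
(row=5, col=3): c = 0.3725 + -0.4800i → escape time 6
(row=5, col=4): c = 0.7100 + -0.4800i → escape time 3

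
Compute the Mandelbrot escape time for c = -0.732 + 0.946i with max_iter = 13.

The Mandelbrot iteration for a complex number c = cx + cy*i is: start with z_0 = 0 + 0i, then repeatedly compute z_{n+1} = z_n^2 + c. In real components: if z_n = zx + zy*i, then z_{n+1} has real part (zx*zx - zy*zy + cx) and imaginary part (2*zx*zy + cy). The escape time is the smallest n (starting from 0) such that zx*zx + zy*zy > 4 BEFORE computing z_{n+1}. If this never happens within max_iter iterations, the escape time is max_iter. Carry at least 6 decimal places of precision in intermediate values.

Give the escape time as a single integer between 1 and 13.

Answer: 4

Derivation:
z_0 = 0 + 0i, c = -0.7320 + 0.9460i
Iter 1: z = -0.7320 + 0.9460i, |z|^2 = 1.4307
Iter 2: z = -1.0911 + -0.4389i, |z|^2 = 1.3832
Iter 3: z = 0.2658 + 1.9039i, |z|^2 = 3.6953
Iter 4: z = -4.2860 + 1.9581i, |z|^2 = 22.2042
Escaped at iteration 4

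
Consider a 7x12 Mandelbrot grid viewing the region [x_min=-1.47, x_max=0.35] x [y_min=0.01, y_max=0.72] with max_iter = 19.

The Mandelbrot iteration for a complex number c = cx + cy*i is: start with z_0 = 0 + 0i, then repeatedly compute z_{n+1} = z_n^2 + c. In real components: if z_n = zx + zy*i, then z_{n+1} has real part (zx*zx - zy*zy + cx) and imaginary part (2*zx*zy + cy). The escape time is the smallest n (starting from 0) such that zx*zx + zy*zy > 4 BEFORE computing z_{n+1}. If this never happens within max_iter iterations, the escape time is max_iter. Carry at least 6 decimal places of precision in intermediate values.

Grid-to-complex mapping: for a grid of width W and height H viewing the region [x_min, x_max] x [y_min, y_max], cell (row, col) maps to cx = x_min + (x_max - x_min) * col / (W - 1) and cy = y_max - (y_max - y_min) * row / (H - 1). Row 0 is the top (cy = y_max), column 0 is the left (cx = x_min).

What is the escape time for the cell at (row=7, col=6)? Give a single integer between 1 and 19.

z_0 = 0 + 0i, c = 0.3500 + 0.2682i
Iter 1: z = 0.3500 + 0.2682i, |z|^2 = 0.1944
Iter 2: z = 0.4006 + 0.4559i, |z|^2 = 0.3683
Iter 3: z = 0.3026 + 0.6334i, |z|^2 = 0.4928
Iter 4: z = 0.0403 + 0.6516i, |z|^2 = 0.4261
Iter 5: z = -0.0729 + 0.3207i, |z|^2 = 0.1082
Iter 6: z = 0.2524 + 0.2214i, |z|^2 = 0.1128
Iter 7: z = 0.3647 + 0.3800i, |z|^2 = 0.2774
Iter 8: z = 0.3386 + 0.5453i, |z|^2 = 0.4121
Iter 9: z = 0.1673 + 0.6375i, |z|^2 = 0.4344
Iter 10: z = -0.0284 + 0.4815i, |z|^2 = 0.2326
Iter 11: z = 0.1190 + 0.2408i, |z|^2 = 0.0721
Iter 12: z = 0.3062 + 0.3255i, |z|^2 = 0.1997
Iter 13: z = 0.3378 + 0.4675i, |z|^2 = 0.3327
Iter 14: z = 0.2456 + 0.5840i, |z|^2 = 0.4014
Iter 15: z = 0.0692 + 0.5550i, |z|^2 = 0.3128
Iter 16: z = 0.0468 + 0.3450i, |z|^2 = 0.1212
Iter 17: z = 0.2332 + 0.3005i, |z|^2 = 0.1446
Iter 18: z = 0.3141 + 0.4083i, |z|^2 = 0.2653

Answer: 19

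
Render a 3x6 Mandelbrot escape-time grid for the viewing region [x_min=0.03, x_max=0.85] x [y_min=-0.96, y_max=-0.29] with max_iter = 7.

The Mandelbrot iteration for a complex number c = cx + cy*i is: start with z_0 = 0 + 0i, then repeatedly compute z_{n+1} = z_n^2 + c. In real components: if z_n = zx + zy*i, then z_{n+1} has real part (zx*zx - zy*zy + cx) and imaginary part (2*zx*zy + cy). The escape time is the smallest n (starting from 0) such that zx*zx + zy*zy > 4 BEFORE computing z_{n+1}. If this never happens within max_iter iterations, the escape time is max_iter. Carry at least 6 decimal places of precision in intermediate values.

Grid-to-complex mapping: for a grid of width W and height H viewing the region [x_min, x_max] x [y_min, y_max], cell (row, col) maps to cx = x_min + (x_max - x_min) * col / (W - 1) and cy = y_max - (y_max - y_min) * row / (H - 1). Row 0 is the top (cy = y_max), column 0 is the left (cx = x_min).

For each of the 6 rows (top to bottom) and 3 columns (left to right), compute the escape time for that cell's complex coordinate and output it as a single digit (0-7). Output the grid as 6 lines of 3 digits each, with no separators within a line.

Answer: 773
773
763
742
732
632

Derivation:
(row=0, col=0): c = 0.0300 + -0.2900i → escape time 7
(row=0, col=1): c = 0.4400 + -0.2900i → escape time 7
(row=0, col=2): c = 0.8500 + -0.2900i → escape time 3
(row=1, col=0): c = 0.0300 + -0.4240i → escape time 7
(row=1, col=1): c = 0.4400 + -0.4240i → escape time 7
(row=1, col=2): c = 0.8500 + -0.4240i → escape time 3
(row=2, col=0): c = 0.0300 + -0.5580i → escape time 7
(row=2, col=1): c = 0.4400 + -0.5580i → escape time 6
(row=2, col=2): c = 0.8500 + -0.5580i → escape time 3
(row=3, col=0): c = 0.0300 + -0.6920i → escape time 7
(row=3, col=1): c = 0.4400 + -0.6920i → escape time 4
(row=3, col=2): c = 0.8500 + -0.6920i → escape time 2
(row=4, col=0): c = 0.0300 + -0.8260i → escape time 7
(row=4, col=1): c = 0.4400 + -0.8260i → escape time 3
(row=4, col=2): c = 0.8500 + -0.8260i → escape time 2
(row=5, col=0): c = 0.0300 + -0.9600i → escape time 6
(row=5, col=1): c = 0.4400 + -0.9600i → escape time 3
(row=5, col=2): c = 0.8500 + -0.9600i → escape time 2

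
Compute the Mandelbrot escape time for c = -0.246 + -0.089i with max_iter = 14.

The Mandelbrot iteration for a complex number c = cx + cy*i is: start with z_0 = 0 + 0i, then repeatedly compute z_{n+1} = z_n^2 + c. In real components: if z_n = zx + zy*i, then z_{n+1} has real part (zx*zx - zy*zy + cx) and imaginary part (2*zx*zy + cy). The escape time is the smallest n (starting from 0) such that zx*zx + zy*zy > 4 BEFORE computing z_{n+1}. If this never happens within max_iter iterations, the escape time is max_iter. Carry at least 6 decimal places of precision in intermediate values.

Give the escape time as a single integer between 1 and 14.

Answer: 14

Derivation:
z_0 = 0 + 0i, c = -0.2460 + -0.0890i
Iter 1: z = -0.2460 + -0.0890i, |z|^2 = 0.0684
Iter 2: z = -0.1934 + -0.0452i, |z|^2 = 0.0394
Iter 3: z = -0.2106 + -0.0715i, |z|^2 = 0.0495
Iter 4: z = -0.2067 + -0.0589i, |z|^2 = 0.0462
Iter 5: z = -0.2067 + -0.0647i, |z|^2 = 0.0469
Iter 6: z = -0.2074 + -0.0623i, |z|^2 = 0.0469
Iter 7: z = -0.2068 + -0.0632i, |z|^2 = 0.0468
Iter 8: z = -0.2072 + -0.0629i, |z|^2 = 0.0469
Iter 9: z = -0.2070 + -0.0629i, |z|^2 = 0.0468
Iter 10: z = -0.2071 + -0.0629i, |z|^2 = 0.0469
Iter 11: z = -0.2071 + -0.0629i, |z|^2 = 0.0468
Iter 12: z = -0.2071 + -0.0629i, |z|^2 = 0.0468
Iter 13: z = -0.2071 + -0.0629i, |z|^2 = 0.0468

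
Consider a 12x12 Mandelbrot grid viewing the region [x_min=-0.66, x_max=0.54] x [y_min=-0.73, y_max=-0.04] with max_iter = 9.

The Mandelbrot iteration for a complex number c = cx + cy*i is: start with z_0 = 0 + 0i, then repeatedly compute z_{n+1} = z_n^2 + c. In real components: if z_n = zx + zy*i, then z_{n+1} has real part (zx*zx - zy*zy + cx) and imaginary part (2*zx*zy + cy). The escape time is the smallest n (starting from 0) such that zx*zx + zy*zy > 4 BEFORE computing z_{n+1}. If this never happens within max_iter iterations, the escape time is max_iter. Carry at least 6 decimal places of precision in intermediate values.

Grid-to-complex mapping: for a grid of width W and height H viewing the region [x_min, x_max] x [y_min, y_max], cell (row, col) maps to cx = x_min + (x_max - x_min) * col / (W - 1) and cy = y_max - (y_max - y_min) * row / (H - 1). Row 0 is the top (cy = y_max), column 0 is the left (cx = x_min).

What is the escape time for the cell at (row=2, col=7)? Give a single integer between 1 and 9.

Answer: 9

Derivation:
z_0 = 0 + 0i, c = 0.1036 + -0.1655i
Iter 1: z = 0.1036 + -0.1655i, |z|^2 = 0.0381
Iter 2: z = 0.0870 + -0.1997i, |z|^2 = 0.0475
Iter 3: z = 0.0713 + -0.2002i, |z|^2 = 0.0452
Iter 4: z = 0.0686 + -0.1940i, |z|^2 = 0.0423
Iter 5: z = 0.0707 + -0.1921i, |z|^2 = 0.0419
Iter 6: z = 0.0717 + -0.1926i, |z|^2 = 0.0422
Iter 7: z = 0.0717 + -0.1931i, |z|^2 = 0.0424
Iter 8: z = 0.0715 + -0.1931i, |z|^2 = 0.0424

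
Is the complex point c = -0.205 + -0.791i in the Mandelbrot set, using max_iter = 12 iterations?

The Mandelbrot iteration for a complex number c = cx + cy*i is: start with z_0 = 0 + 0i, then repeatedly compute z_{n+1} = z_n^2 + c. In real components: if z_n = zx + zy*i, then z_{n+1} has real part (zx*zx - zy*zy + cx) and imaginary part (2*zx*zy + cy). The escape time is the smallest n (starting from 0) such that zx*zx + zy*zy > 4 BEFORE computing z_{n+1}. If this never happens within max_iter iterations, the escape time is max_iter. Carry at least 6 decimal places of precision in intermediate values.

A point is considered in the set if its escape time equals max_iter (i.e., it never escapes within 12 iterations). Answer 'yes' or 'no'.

z_0 = 0 + 0i, c = -0.2050 + -0.7910i
Iter 1: z = -0.2050 + -0.7910i, |z|^2 = 0.6677
Iter 2: z = -0.7887 + -0.4667i, |z|^2 = 0.8398
Iter 3: z = 0.1992 + -0.0549i, |z|^2 = 0.0427
Iter 4: z = -0.1683 + -0.8129i, |z|^2 = 0.6891
Iter 5: z = -0.8374 + -0.5173i, |z|^2 = 0.9689
Iter 6: z = 0.2286 + 0.0754i, |z|^2 = 0.0580
Iter 7: z = -0.1584 + -0.7565i, |z|^2 = 0.5974
Iter 8: z = -0.7522 + -0.5513i, |z|^2 = 0.8698
Iter 9: z = 0.0569 + 0.0384i, |z|^2 = 0.0047
Iter 10: z = -0.2032 + -0.7866i, |z|^2 = 0.6601
Iter 11: z = -0.7825 + -0.4713i, |z|^2 = 0.8344
Did not escape in 12 iterations → in set

Answer: yes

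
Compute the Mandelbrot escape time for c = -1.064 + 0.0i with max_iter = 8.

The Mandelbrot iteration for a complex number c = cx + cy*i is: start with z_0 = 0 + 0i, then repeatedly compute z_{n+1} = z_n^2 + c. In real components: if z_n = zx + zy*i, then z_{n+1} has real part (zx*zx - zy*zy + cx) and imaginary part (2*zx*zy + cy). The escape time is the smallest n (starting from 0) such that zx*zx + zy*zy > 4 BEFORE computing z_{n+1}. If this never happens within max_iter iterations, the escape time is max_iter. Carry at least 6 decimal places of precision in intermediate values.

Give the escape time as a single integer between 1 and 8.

Answer: 8

Derivation:
z_0 = 0 + 0i, c = -1.0640 + 0.0000i
Iter 1: z = -1.0640 + 0.0000i, |z|^2 = 1.1321
Iter 2: z = 0.0681 + 0.0000i, |z|^2 = 0.0046
Iter 3: z = -1.0594 + 0.0000i, |z|^2 = 1.1222
Iter 4: z = 0.0582 + 0.0000i, |z|^2 = 0.0034
Iter 5: z = -1.0606 + 0.0000i, |z|^2 = 1.1249
Iter 6: z = 0.0609 + 0.0000i, |z|^2 = 0.0037
Iter 7: z = -1.0603 + 0.0000i, |z|^2 = 1.1242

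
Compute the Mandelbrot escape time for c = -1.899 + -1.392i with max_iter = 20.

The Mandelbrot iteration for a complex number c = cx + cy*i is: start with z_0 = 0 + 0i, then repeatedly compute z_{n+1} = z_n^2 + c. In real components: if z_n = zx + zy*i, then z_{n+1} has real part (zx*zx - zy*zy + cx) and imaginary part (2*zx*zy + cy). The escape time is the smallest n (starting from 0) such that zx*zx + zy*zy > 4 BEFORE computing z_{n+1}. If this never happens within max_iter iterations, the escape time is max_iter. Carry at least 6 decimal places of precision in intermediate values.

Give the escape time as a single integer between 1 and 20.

z_0 = 0 + 0i, c = -1.8990 + -1.3920i
Iter 1: z = -1.8990 + -1.3920i, |z|^2 = 5.5439
Escaped at iteration 1

Answer: 1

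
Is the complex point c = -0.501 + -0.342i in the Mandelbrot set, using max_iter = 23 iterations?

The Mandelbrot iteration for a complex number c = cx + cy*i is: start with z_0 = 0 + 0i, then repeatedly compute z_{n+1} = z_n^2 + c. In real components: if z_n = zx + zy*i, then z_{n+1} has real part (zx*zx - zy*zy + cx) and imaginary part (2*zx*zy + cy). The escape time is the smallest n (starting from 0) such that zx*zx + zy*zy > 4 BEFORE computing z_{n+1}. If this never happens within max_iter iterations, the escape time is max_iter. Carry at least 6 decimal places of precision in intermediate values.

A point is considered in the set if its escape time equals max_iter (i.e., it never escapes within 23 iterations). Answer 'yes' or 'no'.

z_0 = 0 + 0i, c = -0.5010 + -0.3420i
Iter 1: z = -0.5010 + -0.3420i, |z|^2 = 0.3680
Iter 2: z = -0.3670 + 0.0007i, |z|^2 = 0.1347
Iter 3: z = -0.3663 + -0.3425i, |z|^2 = 0.2515
Iter 4: z = -0.4841 + -0.0911i, |z|^2 = 0.2426
Iter 5: z = -0.2749 + -0.2538i, |z|^2 = 0.1400
Iter 6: z = -0.4898 + -0.2024i, |z|^2 = 0.2809
Iter 7: z = -0.3020 + -0.1437i, |z|^2 = 0.1119
Iter 8: z = -0.4304 + -0.2552i, |z|^2 = 0.2504
Iter 9: z = -0.3809 + -0.1223i, |z|^2 = 0.1600
Iter 10: z = -0.3709 + -0.2488i, |z|^2 = 0.1995
Iter 11: z = -0.4254 + -0.1574i, |z|^2 = 0.2057
Iter 12: z = -0.3449 + -0.2081i, |z|^2 = 0.1622
Iter 13: z = -0.4254 + -0.1985i, |z|^2 = 0.2203
Iter 14: z = -0.3594 + -0.1731i, |z|^2 = 0.1592
Iter 15: z = -0.4018 + -0.2175i, |z|^2 = 0.2087
Iter 16: z = -0.3869 + -0.1672i, |z|^2 = 0.1776
Iter 17: z = -0.3793 + -0.2126i, |z|^2 = 0.1891
Iter 18: z = -0.4024 + -0.1807i, |z|^2 = 0.1946
Iter 19: z = -0.3718 + -0.1966i, |z|^2 = 0.1769
Iter 20: z = -0.4014 + -0.1958i, |z|^2 = 0.1995
Iter 21: z = -0.3782 + -0.1848i, |z|^2 = 0.1772
Iter 22: z = -0.3921 + -0.2022i, |z|^2 = 0.1946
Did not escape in 23 iterations → in set

Answer: yes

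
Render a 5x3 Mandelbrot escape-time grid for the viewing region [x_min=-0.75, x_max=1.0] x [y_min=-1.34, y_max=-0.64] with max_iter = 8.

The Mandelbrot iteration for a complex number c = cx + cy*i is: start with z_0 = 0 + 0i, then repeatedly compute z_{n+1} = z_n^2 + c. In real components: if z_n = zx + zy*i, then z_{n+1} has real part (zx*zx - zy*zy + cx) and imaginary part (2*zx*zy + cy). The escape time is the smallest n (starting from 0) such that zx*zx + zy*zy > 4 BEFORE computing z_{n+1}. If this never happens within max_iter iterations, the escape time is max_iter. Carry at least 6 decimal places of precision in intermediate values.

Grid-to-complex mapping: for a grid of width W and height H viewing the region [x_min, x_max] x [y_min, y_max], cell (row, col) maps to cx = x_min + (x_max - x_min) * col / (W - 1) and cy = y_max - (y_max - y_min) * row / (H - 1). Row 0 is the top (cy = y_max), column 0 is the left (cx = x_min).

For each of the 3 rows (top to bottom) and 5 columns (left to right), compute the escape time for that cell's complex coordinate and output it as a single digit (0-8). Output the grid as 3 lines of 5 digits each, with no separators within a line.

Answer: 58832
35422
22222

Derivation:
(row=0, col=0): c = -0.7500 + -0.6400i → escape time 5
(row=0, col=1): c = -0.3125 + -0.6400i → escape time 8
(row=0, col=2): c = 0.1250 + -0.6400i → escape time 8
(row=0, col=3): c = 0.5625 + -0.6400i → escape time 3
(row=0, col=4): c = 1.0000 + -0.6400i → escape time 2
(row=1, col=0): c = -0.7500 + -0.9900i → escape time 3
(row=1, col=1): c = -0.3125 + -0.9900i → escape time 5
(row=1, col=2): c = 0.1250 + -0.9900i → escape time 4
(row=1, col=3): c = 0.5625 + -0.9900i → escape time 2
(row=1, col=4): c = 1.0000 + -0.9900i → escape time 2
(row=2, col=0): c = -0.7500 + -1.3400i → escape time 2
(row=2, col=1): c = -0.3125 + -1.3400i → escape time 2
(row=2, col=2): c = 0.1250 + -1.3400i → escape time 2
(row=2, col=3): c = 0.5625 + -1.3400i → escape time 2
(row=2, col=4): c = 1.0000 + -1.3400i → escape time 2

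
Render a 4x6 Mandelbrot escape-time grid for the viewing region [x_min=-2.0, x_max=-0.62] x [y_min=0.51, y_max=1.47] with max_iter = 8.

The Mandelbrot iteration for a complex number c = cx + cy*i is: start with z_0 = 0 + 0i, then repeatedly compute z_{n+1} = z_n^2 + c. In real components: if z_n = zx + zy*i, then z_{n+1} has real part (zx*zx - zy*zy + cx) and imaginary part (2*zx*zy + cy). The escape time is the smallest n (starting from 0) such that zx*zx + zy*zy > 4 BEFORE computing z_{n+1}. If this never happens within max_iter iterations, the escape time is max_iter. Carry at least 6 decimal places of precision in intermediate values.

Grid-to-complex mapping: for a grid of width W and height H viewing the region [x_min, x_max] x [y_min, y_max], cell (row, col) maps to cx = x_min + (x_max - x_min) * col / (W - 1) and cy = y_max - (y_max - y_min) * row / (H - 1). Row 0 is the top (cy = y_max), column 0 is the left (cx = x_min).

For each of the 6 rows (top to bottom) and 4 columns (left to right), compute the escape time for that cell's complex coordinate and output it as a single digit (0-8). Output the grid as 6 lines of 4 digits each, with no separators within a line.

(row=0, col=0): c = -2.0000 + 1.4700i → escape time 1
(row=0, col=1): c = -1.5400 + 1.4700i → escape time 1
(row=0, col=2): c = -1.0800 + 1.4700i → escape time 2
(row=0, col=3): c = -0.6200 + 1.4700i → escape time 2
(row=1, col=0): c = -2.0000 + 1.2780i → escape time 1
(row=1, col=1): c = -1.5400 + 1.2780i → escape time 1
(row=1, col=2): c = -1.0800 + 1.2780i → escape time 2
(row=1, col=3): c = -0.6200 + 1.2780i → escape time 3
(row=2, col=0): c = -2.0000 + 1.0860i → escape time 1
(row=2, col=1): c = -1.5400 + 1.0860i → escape time 2
(row=2, col=2): c = -1.0800 + 1.0860i → escape time 3
(row=2, col=3): c = -0.6200 + 1.0860i → escape time 3
(row=3, col=0): c = -2.0000 + 0.8940i → escape time 1
(row=3, col=1): c = -1.5400 + 0.8940i → escape time 3
(row=3, col=2): c = -1.0800 + 0.8940i → escape time 3
(row=3, col=3): c = -0.6200 + 0.8940i → escape time 4
(row=4, col=0): c = -2.0000 + 0.7020i → escape time 1
(row=4, col=1): c = -1.5400 + 0.7020i → escape time 3
(row=4, col=2): c = -1.0800 + 0.7020i → escape time 3
(row=4, col=3): c = -0.6200 + 0.7020i → escape time 7
(row=5, col=0): c = -2.0000 + 0.5100i → escape time 1
(row=5, col=1): c = -1.5400 + 0.5100i → escape time 3
(row=5, col=2): c = -1.0800 + 0.5100i → escape time 5
(row=5, col=3): c = -0.6200 + 0.5100i → escape time 8

Answer: 1122
1123
1233
1334
1337
1358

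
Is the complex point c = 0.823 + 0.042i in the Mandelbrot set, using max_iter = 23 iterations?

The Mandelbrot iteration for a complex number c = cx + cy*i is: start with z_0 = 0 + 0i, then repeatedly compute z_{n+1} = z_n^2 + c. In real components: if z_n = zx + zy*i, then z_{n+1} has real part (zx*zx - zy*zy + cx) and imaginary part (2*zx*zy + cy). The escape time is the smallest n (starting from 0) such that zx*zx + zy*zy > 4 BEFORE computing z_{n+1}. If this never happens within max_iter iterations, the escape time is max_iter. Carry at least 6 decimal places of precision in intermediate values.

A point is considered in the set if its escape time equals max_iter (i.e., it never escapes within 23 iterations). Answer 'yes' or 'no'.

z_0 = 0 + 0i, c = 0.8230 + 0.0420i
Iter 1: z = 0.8230 + 0.0420i, |z|^2 = 0.6791
Iter 2: z = 1.4986 + 0.1111i, |z|^2 = 2.2580
Iter 3: z = 3.0563 + 0.3751i, |z|^2 = 9.4819
Escaped at iteration 3

Answer: no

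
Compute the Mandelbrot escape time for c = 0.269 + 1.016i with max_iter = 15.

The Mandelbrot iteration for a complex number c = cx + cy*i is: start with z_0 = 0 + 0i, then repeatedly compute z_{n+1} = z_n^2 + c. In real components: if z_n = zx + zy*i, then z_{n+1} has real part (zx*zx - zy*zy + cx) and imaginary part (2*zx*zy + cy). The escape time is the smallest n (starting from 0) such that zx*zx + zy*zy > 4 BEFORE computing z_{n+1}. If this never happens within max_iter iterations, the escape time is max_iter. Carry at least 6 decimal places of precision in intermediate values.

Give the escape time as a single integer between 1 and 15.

z_0 = 0 + 0i, c = 0.2690 + 1.0160i
Iter 1: z = 0.2690 + 1.0160i, |z|^2 = 1.1046
Iter 2: z = -0.6909 + 1.5626i, |z|^2 = 2.9191
Iter 3: z = -1.6954 + -1.1432i, |z|^2 = 4.1813
Escaped at iteration 3

Answer: 3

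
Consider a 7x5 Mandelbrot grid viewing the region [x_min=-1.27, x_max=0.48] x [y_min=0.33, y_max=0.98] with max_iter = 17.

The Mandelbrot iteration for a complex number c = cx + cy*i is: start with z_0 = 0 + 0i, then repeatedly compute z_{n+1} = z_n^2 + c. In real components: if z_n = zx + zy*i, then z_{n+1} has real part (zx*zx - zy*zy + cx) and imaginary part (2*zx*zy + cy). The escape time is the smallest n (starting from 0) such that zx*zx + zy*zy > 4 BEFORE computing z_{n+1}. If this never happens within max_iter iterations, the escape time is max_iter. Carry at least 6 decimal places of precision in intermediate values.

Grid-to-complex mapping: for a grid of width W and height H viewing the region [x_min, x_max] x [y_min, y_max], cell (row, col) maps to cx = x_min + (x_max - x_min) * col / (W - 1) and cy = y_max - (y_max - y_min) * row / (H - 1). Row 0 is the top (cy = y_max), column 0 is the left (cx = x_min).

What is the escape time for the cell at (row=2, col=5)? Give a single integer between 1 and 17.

z_0 = 0 + 0i, c = 0.1883 + 0.6550i
Iter 1: z = 0.1883 + 0.6550i, |z|^2 = 0.4645
Iter 2: z = -0.2052 + 0.9017i, |z|^2 = 0.8552
Iter 3: z = -0.5826 + 0.2849i, |z|^2 = 0.4206
Iter 4: z = 0.4466 + 0.3230i, |z|^2 = 0.3038
Iter 5: z = 0.2835 + 0.9435i, |z|^2 = 0.9706
Iter 6: z = -0.6216 + 1.1900i, |z|^2 = 1.8024
Iter 7: z = -0.8413 + -0.8243i, |z|^2 = 1.3873
Iter 8: z = 0.2166 + 2.0420i, |z|^2 = 4.2166
Escaped at iteration 8

Answer: 8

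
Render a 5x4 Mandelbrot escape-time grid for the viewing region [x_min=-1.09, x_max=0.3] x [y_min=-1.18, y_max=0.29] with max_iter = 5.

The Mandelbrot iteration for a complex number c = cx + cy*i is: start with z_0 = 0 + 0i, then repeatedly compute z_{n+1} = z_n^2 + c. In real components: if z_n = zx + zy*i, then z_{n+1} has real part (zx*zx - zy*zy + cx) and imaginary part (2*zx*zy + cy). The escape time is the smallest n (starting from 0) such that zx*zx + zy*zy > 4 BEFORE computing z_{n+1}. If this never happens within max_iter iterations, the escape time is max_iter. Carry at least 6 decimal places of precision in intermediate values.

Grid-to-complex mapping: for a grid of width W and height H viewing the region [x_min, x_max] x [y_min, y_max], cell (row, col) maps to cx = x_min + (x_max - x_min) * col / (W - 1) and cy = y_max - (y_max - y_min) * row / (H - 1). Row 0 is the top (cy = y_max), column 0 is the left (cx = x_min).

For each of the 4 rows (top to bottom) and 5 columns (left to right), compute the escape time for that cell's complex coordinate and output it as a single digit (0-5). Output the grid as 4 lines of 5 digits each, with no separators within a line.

(row=0, col=0): c = -1.0900 + 0.2900i → escape time 5
(row=0, col=1): c = -0.7425 + 0.2900i → escape time 5
(row=0, col=2): c = -0.3950 + 0.2900i → escape time 5
(row=0, col=3): c = -0.0475 + 0.2900i → escape time 5
(row=0, col=4): c = 0.3000 + 0.2900i → escape time 5
(row=1, col=0): c = -1.0900 + -0.2000i → escape time 5
(row=1, col=1): c = -0.7425 + -0.2000i → escape time 5
(row=1, col=2): c = -0.3950 + -0.2000i → escape time 5
(row=1, col=3): c = -0.0475 + -0.2000i → escape time 5
(row=1, col=4): c = 0.3000 + -0.2000i → escape time 5
(row=2, col=0): c = -1.0900 + -0.6900i → escape time 3
(row=2, col=1): c = -0.7425 + -0.6900i → escape time 5
(row=2, col=2): c = -0.3950 + -0.6900i → escape time 5
(row=2, col=3): c = -0.0475 + -0.6900i → escape time 5
(row=2, col=4): c = 0.3000 + -0.6900i → escape time 5
(row=3, col=0): c = -1.0900 + -1.1800i → escape time 3
(row=3, col=1): c = -0.7425 + -1.1800i → escape time 3
(row=3, col=2): c = -0.3950 + -1.1800i → escape time 3
(row=3, col=3): c = -0.0475 + -1.1800i → escape time 3
(row=3, col=4): c = 0.3000 + -1.1800i → escape time 2

Answer: 55555
55555
35555
33332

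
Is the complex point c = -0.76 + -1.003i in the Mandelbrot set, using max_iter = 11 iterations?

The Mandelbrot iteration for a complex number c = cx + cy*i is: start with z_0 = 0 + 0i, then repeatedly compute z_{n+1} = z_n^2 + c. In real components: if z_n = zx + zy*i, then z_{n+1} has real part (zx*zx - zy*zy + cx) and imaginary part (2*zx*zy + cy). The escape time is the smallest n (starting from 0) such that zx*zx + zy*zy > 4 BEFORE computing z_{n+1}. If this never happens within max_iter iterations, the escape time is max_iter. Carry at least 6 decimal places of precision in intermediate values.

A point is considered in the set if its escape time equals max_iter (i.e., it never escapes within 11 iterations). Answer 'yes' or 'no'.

Answer: no

Derivation:
z_0 = 0 + 0i, c = -0.7600 + -1.0030i
Iter 1: z = -0.7600 + -1.0030i, |z|^2 = 1.5836
Iter 2: z = -1.1884 + 0.5216i, |z|^2 = 1.6843
Iter 3: z = 0.3803 + -2.2427i, |z|^2 = 5.1741
Escaped at iteration 3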